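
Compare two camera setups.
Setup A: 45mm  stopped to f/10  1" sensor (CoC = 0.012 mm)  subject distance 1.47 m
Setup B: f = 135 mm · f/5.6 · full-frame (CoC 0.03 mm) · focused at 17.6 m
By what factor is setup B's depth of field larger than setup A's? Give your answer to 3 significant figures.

23.3

Setup A: H = 45²/(10×0.012) + 45 ≈ 16920.0 mm; DoF = Df − Dn = 1605.58 − 1355.53 ≈ 250.05 mm.
Setup B: H = 135²/(5.6×0.03) + 135 ≈ 108617.1 mm; DoF = Df − Dn = 20977.2 − 15159.4 ≈ 5817.8 mm.
Ratio = 5817.8 / 250.05 ≈ 23.3.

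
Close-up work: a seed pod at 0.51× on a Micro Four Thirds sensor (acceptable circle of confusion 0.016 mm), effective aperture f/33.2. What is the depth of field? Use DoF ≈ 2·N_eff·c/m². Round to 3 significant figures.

At magnification m, DoF ≈ 2·N_eff·c/m² = 2 × 33.2 × 0.016 / 0.51² = 1.062 / 0.2601 ≈ 4.08 mm.

4.08 mm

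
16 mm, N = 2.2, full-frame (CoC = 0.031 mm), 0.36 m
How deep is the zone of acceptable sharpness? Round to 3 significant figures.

66.5 mm

Hyperfocal distance H = f²/(N·c) + f = 16²/(2.2 × 0.031) + 16 = 256/0.0682 + 16 ≈ 3769.7 mm ≈ 3.770 m.
Near limit Dn = s·(H − f)/(H + s − 2f) = 360 × (3769.7 − 16) / (3769.7 + 360 − 2 × 16) = 360 × 3753.7 / 4097.7 ≈ 329.778 mm.
Far limit Df = s·(H − f)/(H − s) = 360 × (3769.7 − 16) / (3769.7 − 360) = 360 × 3753.7 / 3409.7 ≈ 396.320 mm.
Depth of field = Df − Dn = 396.320 − 329.778 ≈ 66.542 mm.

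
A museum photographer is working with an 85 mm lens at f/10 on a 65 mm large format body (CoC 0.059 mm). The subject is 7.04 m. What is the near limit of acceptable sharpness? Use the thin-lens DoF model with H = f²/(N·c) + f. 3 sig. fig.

Hyperfocal distance H = f²/(N·c) + f = 85²/(10 × 0.059) + 85 = 7225/0.59 + 85 ≈ 12330.8 mm ≈ 12.33 m.
Near limit Dn = s·(H − f)/(H + s − 2f) = 7040 × (12330.8 − 85) / (12330.8 + 7040 − 2 × 85) = 7040 × 12245.8 / 19200.8 ≈ 4489.9 mm ≈ 4.49 m.

4.49 m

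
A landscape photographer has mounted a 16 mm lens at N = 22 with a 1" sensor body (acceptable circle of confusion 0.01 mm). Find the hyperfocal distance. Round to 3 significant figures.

Hyperfocal distance H = f²/(N·c) + f = 16²/(22 × 0.01) + 16 = 256/0.22 + 16 ≈ 1179.6 mm ≈ 1.18 m.

1.18 m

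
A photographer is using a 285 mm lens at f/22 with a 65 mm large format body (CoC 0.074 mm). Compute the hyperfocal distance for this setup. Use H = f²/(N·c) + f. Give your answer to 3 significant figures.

50.2 m

Hyperfocal distance H = f²/(N·c) + f = 285²/(22 × 0.074) + 285 = 81225/1.628 + 285 ≈ 50177.5 mm ≈ 50.2 m.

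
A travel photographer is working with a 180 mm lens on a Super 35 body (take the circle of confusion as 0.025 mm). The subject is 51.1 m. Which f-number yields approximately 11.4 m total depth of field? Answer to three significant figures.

f/2.80

Write h = H − f = f²/(N·c). The thin-lens limits are Dn = s·h/(h + (s−f)) and Df = s·h/(h − (s−f)), so DoF = Df − Dn = 2·s·(s−f)·h / (h² − (s−f)²).
That is a quadratic in h: DoF·h² − 2·s·(s−f)·h − DoF·(s−f)² = 0 ⇒ h = (s−f)·(s + √(s² + DoF²)) / DoF = 50920 × (51100 + √(51100² + 11400²)) / 11400 = 50920 × (51100 + 52356.2) / 11400 ≈ 462104 mm.
Then N = f²/(c·h) = 180² / (0.025 × 462104) = 32400 / 11553 ≈ 2.80.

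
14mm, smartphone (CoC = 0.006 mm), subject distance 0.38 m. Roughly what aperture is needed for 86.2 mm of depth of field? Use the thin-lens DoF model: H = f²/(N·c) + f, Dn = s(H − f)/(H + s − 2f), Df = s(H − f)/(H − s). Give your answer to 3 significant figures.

Write h = H − f = f²/(N·c). The thin-lens limits are Dn = s·h/(h + (s−f)) and Df = s·h/(h − (s−f)), so DoF = Df − Dn = 2·s·(s−f)·h / (h² − (s−f)²).
That is a quadratic in h: DoF·h² − 2·s·(s−f)·h − DoF·(s−f)² = 0 ⇒ h = (s−f)·(s + √(s² + DoF²)) / DoF = 366 × (380 + √(380² + 86.2²)) / 86.2 = 366 × (380 + 389.654) / 86.2 ≈ 3267.9 mm.
Then N = f²/(c·h) = 14² / (0.006 × 3267.9) = 196 / 19.607 ≈ 10.

f/10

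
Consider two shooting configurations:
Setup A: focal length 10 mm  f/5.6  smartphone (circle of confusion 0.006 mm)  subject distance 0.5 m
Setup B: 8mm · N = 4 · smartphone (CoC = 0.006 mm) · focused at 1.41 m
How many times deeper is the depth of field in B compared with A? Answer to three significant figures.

12.1

Setup A: H = 10²/(5.6×0.006) + 10 ≈ 2986.2 mm; DoF = Df − Dn = 598.54 − 429.32 ≈ 169.22 mm.
Setup B: H = 8²/(4×0.006) + 8 ≈ 2674.7 mm; DoF = Df − Dn = 2973.1 − 924.1 ≈ 2049.0 mm.
Ratio = 2049.0 / 169.22 ≈ 12.1.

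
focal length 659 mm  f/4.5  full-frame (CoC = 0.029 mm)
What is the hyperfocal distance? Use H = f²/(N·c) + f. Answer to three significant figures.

3330 m

Hyperfocal distance H = f²/(N·c) + f = 659²/(4.5 × 0.029) + 659 = 434281/0.1305 + 659 ≈ 3328482.8 mm ≈ 3330 m.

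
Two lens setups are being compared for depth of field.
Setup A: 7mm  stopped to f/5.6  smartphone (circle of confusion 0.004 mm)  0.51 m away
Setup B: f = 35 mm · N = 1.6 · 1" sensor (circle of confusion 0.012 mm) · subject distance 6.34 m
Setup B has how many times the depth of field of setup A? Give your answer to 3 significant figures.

Setup A: H = 7²/(5.6×0.004) + 7 ≈ 2194.5 mm; DoF = Df − Dn = 662.29 − 414.65 ≈ 247.64 mm.
Setup B: H = 35²/(1.6×0.012) + 35 ≈ 63837.1 mm; DoF = Df − Dn = 7035.2 − 5769.8 ≈ 1265.4 mm.
Ratio = 1265.4 / 247.64 ≈ 5.11.

5.11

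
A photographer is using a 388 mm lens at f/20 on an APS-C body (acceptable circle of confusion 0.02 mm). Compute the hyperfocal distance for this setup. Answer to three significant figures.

Hyperfocal distance H = f²/(N·c) + f = 388²/(20 × 0.02) + 388 = 150544/0.4 + 388 ≈ 376748.0 mm ≈ 377 m.

377 m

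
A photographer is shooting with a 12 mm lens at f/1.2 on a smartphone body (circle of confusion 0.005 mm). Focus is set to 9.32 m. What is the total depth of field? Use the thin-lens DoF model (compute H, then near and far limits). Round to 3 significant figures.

Hyperfocal distance H = f²/(N·c) + f = 12²/(1.2 × 0.005) + 12 = 144/0.006 + 12 ≈ 24012.0 mm ≈ 24.01 m.
Near limit Dn = s·(H − f)/(H + s − 2f) = 9320 × (24012.0 − 12) / (24012.0 + 9320 − 2 × 12) = 9320 × 24000.0 / 33308.0 ≈ 6715.5 mm.
Far limit Df = s·(H − f)/(H − s) = 9320 × (24012.0 − 12) / (24012.0 − 9320) = 9320 × 24000.0 / 14692.0 ≈ 15224.6 mm.
Depth of field = Df − Dn = 15224.6 − 6715.5 ≈ 8509.1 mm ≈ 8.51 m.

8.51 m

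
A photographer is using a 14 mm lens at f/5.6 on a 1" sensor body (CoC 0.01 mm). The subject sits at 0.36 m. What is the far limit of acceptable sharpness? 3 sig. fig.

399 mm

Hyperfocal distance H = f²/(N·c) + f = 14²/(5.6 × 0.01) + 14 = 196/0.056 + 14 ≈ 3514.0 mm ≈ 3.514 m.
Far limit Df = s·(H − f)/(H − s) = 360 × (3514.0 − 14) / (3514.0 − 360) = 360 × 3500.0 / 3154.0 ≈ 399.49 mm.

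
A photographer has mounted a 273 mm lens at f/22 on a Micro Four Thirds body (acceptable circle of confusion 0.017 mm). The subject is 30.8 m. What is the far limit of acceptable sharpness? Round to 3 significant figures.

36.4 m

Hyperfocal distance H = f²/(N·c) + f = 273²/(22 × 0.017) + 273 = 74529/0.374 + 273 ≈ 199548.4 mm ≈ 199.5 m.
Far limit Df = s·(H − f)/(H − s) = 30800 × (199548.4 − 273) / (199548.4 − 30800) = 30800 × 199275.4 / 168748.4 ≈ 36372 mm ≈ 36.4 m.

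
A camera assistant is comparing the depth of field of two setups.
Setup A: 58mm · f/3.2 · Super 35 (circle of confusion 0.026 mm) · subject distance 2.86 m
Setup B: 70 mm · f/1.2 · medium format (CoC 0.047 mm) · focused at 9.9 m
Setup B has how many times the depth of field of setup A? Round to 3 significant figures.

Setup A: H = 58²/(3.2×0.026) + 58 ≈ 40490.7 mm; DoF = Df − Dn = 3072.96 − 2674.65 ≈ 398.31 mm.
Setup B: H = 70²/(1.2×0.047) + 70 ≈ 86949.4 mm; DoF = Df − Dn = 11163.0 − 8893.7 ≈ 2269.3 mm.
Ratio = 2269.3 / 398.31 ≈ 5.70.

5.70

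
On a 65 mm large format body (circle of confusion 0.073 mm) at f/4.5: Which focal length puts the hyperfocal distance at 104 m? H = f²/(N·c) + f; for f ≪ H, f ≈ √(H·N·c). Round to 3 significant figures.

185 mm

From H = f²/(N·c) + f, with f ≪ H: f ≈ √(H·N·c) = √(104000 × 4.5 × 0.073) = √34164 ≈ 184.8 mm.
The +f correction barely moves this — solving exactly, f² + N·c·f − N·c·H = 0 ⇒ f = (−N·c + √((N·c)² + 4·N·c·H))/2 = (−0.3285 + √136656)/2 ≈ 184.67 mm, so f ≈ 185 mm.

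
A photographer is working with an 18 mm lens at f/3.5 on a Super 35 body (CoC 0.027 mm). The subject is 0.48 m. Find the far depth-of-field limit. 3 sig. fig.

Hyperfocal distance H = f²/(N·c) + f = 18²/(3.5 × 0.027) + 18 = 324/0.0945 + 18 ≈ 3446.6 mm ≈ 3.447 m.
Far limit Df = s·(H − f)/(H − s) = 480 × (3446.6 − 18) / (3446.6 − 480) = 480 × 3428.6 / 2966.6 ≈ 554.75 mm ≈ 0.555 m.

0.555 m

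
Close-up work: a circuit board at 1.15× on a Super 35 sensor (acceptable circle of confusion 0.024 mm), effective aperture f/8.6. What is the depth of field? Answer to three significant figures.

At magnification m, DoF ≈ 2·N_eff·c/m² = 2 × 8.6 × 0.024 / 1.15² = 0.4128 / 1.322 ≈ 0.312 mm.

0.312 mm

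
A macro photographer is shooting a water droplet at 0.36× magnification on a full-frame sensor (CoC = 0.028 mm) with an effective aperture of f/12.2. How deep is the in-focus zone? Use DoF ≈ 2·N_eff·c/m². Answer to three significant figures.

At magnification m, DoF ≈ 2·N_eff·c/m² = 2 × 12.2 × 0.028 / 0.36² = 0.6832 / 0.1296 ≈ 5.27 mm.

5.27 mm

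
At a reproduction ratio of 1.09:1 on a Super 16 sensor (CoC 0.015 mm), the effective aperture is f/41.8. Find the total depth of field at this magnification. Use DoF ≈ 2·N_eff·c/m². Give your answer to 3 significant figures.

At magnification m, DoF ≈ 2·N_eff·c/m² = 2 × 41.8 × 0.015 / 1.09² = 1.254 / 1.188 ≈ 1.06 mm.

1.06 mm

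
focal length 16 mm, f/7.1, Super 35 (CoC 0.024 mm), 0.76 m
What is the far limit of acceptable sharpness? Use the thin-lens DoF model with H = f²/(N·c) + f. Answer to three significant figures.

Hyperfocal distance H = f²/(N·c) + f = 16²/(7.1 × 0.024) + 16 = 256/0.1704 + 16 ≈ 1518.3 mm ≈ 1.518 m.
Far limit Df = s·(H − f)/(H − s) = 760 × (1518.3 − 16) / (1518.3 − 760) = 760 × 1502.3 / 758.3 ≈ 1505.6 mm ≈ 1.51 m.

1.51 m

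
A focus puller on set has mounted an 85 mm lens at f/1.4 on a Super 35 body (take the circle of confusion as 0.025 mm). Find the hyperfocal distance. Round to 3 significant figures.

Hyperfocal distance H = f²/(N·c) + f = 85²/(1.4 × 0.025) + 85 = 7225/0.035 + 85 ≈ 206513.6 mm ≈ 207 m.

207 m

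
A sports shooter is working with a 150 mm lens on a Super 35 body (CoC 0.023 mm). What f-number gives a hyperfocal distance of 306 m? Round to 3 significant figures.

f/3.20

Rearrange H = f²/(N·c) + f for N: N = f² / ((H − f)·c).
N = 150² / ((306000 − 150) × 0.023) = 22500 / 7035 ≈ 3.20.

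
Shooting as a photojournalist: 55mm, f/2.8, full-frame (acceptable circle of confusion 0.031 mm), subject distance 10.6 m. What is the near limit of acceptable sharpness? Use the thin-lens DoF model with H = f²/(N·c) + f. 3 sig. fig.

Hyperfocal distance H = f²/(N·c) + f = 55²/(2.8 × 0.031) + 55 = 3025/0.0868 + 55 ≈ 34905.2 mm ≈ 34.91 m.
Near limit Dn = s·(H − f)/(H + s − 2f) = 10600 × (34905.2 − 55) / (34905.2 + 10600 − 2 × 55) = 10600 × 34850.2 / 45395.2 ≈ 8137.7 mm ≈ 8.14 m.

8.14 m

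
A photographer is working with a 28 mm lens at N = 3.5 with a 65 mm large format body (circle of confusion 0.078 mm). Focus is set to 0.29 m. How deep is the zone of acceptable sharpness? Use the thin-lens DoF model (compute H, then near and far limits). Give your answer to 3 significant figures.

53.4 mm

Hyperfocal distance H = f²/(N·c) + f = 28²/(3.5 × 0.078) + 28 = 784/0.273 + 28 ≈ 2899.8 mm ≈ 2.900 m.
Near limit Dn = s·(H − f)/(H + s − 2f) = 290 × (2899.8 − 28) / (2899.8 + 290 − 2 × 28) = 290 × 2871.8 / 3133.8 ≈ 265.755 mm.
Far limit Df = s·(H − f)/(H − s) = 290 × (2899.8 − 28) / (2899.8 − 290) = 290 × 2871.8 / 2609.8 ≈ 319.113 mm.
Depth of field = Df − Dn = 319.113 − 265.755 ≈ 53.358 mm.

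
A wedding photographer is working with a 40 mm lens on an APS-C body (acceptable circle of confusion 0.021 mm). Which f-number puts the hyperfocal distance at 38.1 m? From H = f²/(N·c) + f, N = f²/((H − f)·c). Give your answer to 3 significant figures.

Rearrange H = f²/(N·c) + f for N: N = f² / ((H − f)·c).
N = 40² / ((38100 − 40) × 0.021) = 1600 / 799.3 ≈ 2.00.

f/2.00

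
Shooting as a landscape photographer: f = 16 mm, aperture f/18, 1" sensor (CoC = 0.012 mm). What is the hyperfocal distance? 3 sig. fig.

Hyperfocal distance H = f²/(N·c) + f = 16²/(18 × 0.012) + 16 = 256/0.216 + 16 ≈ 1201.2 mm ≈ 1.20 m.

1.20 m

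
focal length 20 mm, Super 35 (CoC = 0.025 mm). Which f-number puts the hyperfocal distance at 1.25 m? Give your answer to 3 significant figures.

f/13

Rearrange H = f²/(N·c) + f for N: N = f² / ((H − f)·c).
N = 20² / ((1250 − 20) × 0.025) = 400 / 30.75 ≈ 13.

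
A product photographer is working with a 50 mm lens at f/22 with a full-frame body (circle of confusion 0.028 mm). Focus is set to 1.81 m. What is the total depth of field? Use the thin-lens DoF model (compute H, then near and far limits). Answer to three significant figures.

Hyperfocal distance H = f²/(N·c) + f = 50²/(22 × 0.028) + 50 = 2500/0.616 + 50 ≈ 4108.4 mm ≈ 4.108 m.
Near limit Dn = s·(H − f)/(H + s − 2f) = 1810 × (4108.4 − 50) / (4108.4 + 1810 − 2 × 50) = 1810 × 4058.4 / 5818.4 ≈ 1262.5 mm.
Far limit Df = s·(H − f)/(H − s) = 1810 × (4108.4 − 50) / (4108.4 − 1810) = 1810 × 4058.4 / 2298.4 ≈ 3196.0 mm.
Depth of field = Df − Dn = 3196.0 − 1262.5 ≈ 1933.5 mm ≈ 1.93 m.

1.93 m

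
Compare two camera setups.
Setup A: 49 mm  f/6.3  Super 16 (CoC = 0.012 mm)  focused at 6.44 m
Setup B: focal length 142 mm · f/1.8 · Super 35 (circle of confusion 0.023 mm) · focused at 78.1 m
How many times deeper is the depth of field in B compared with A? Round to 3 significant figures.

9.50

Setup A: H = 49²/(6.3×0.012) + 49 ≈ 31808.3 mm; DoF = Df − Dn = 8062.4 − 5361.2 ≈ 2701.2 mm.
Setup B: H = 142²/(1.8×0.023) + 142 ≈ 487195.1 mm; DoF = Df − Dn = 92983 − 67324 ≈ 25659 mm.
Ratio = 25659 / 2701.2 ≈ 9.50.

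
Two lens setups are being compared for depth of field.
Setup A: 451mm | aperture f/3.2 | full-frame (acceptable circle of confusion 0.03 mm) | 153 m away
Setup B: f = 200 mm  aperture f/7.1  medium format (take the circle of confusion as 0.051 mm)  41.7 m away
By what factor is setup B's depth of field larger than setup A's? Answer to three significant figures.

1.65

Setup A: H = 451²/(3.2×0.03) + 451 ≈ 2119211.4 mm; DoF = Df − Dn = 164871 − 142724 ≈ 22147 mm.
Setup B: H = 200²/(7.1×0.051) + 200 ≈ 110666.7 mm; DoF = Df − Dn = 66793 − 30312 ≈ 36481 mm.
Ratio = 36481 / 22147 ≈ 1.65.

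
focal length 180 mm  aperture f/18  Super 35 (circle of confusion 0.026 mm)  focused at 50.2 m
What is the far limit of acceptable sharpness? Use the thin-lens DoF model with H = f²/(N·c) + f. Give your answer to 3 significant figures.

Hyperfocal distance H = f²/(N·c) + f = 180²/(18 × 0.026) + 180 = 32400/0.468 + 180 ≈ 69410.8 mm ≈ 69.41 m.
Far limit Df = s·(H − f)/(H − s) = 50200 × (69410.8 − 180) / (69410.8 − 50200) = 50200 × 69230.8 / 19210.8 ≈ 180908 mm ≈ 181 m.

181 m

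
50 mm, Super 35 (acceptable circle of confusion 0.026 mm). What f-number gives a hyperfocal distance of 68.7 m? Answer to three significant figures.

f/1.40

Rearrange H = f²/(N·c) + f for N: N = f² / ((H − f)·c).
N = 50² / ((68700 − 50) × 0.026) = 2500 / 1785 ≈ 1.40.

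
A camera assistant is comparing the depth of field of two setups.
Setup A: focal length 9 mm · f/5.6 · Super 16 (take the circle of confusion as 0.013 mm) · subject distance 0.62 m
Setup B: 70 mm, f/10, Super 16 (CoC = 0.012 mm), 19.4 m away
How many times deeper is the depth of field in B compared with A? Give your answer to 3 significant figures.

Setup A: H = 9²/(5.6×0.013) + 9 ≈ 1121.6 mm; DoF = Df − Dn = 1375.17 − 400.22 ≈ 974.95 mm.
Setup B: H = 70²/(10×0.012) + 70 ≈ 40903.3 mm; DoF = Df − Dn = 36839 − 13167 ≈ 23672 mm.
Ratio = 23672 / 974.95 ≈ 24.3.

24.3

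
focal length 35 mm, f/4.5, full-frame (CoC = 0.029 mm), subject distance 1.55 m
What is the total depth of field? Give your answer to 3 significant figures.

Hyperfocal distance H = f²/(N·c) + f = 35²/(4.5 × 0.029) + 35 = 1225/0.1305 + 35 ≈ 9422.0 mm ≈ 9.422 m.
Near limit Dn = s·(H − f)/(H + s − 2f) = 1550 × (9422.0 − 35) / (9422.0 + 1550 − 2 × 35) = 1550 × 9387.0 / 10902.0 ≈ 1334.60 mm.
Far limit Df = s·(H − f)/(H − s) = 1550 × (9422.0 − 35) / (9422.0 − 1550) = 1550 × 9387.0 / 7872.0 ≈ 1848.31 mm.
Depth of field = Df − Dn = 1848.31 − 1334.60 ≈ 513.71 mm ≈ 0.514 m.

0.514 m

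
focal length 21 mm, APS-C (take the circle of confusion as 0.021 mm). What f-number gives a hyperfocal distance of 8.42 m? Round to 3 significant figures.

f/2.50

Rearrange H = f²/(N·c) + f for N: N = f² / ((H − f)·c).
N = 21² / ((8420 − 21) × 0.021) = 441 / 176.4 ≈ 2.50.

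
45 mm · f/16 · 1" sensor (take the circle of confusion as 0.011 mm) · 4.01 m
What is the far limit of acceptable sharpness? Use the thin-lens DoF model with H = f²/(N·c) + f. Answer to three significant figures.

6.12 m

Hyperfocal distance H = f²/(N·c) + f = 45²/(16 × 0.011) + 45 = 2025/0.176 + 45 ≈ 11550.7 mm ≈ 11.55 m.
Far limit Df = s·(H − f)/(H − s) = 4010 × (11550.7 − 45) / (11550.7 − 4010) = 4010 × 11505.7 / 7540.7 ≈ 6118.5 mm ≈ 6.12 m.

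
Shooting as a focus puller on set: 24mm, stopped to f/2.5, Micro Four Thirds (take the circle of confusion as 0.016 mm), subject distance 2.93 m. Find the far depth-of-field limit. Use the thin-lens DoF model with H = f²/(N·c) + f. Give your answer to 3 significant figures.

Hyperfocal distance H = f²/(N·c) + f = 24²/(2.5 × 0.016) + 24 = 576/0.04 + 24 ≈ 14424.0 mm ≈ 14.42 m.
Far limit Df = s·(H − f)/(H − s) = 2930 × (14424.0 − 24) / (14424.0 − 2930) = 2930 × 14400.0 / 11494.0 ≈ 3670.8 mm ≈ 3.67 m.

3.67 m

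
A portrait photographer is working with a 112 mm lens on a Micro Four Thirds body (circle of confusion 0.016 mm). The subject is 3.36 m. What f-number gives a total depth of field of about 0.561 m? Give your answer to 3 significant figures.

f/20

Write h = H − f = f²/(N·c). The thin-lens limits are Dn = s·h/(h + (s−f)) and Df = s·h/(h − (s−f)), so DoF = Df − Dn = 2·s·(s−f)·h / (h² − (s−f)²).
That is a quadratic in h: DoF·h² − 2·s·(s−f)·h − DoF·(s−f)² = 0 ⇒ h = (s−f)·(s + √(s² + DoF²)) / DoF = 3248 × (3360 + √(3360² + 561²)) / 561 = 3248 × (3360 + 3406.51) / 561 ≈ 39176 mm.
Then N = f²/(c·h) = 112² / (0.016 × 39176) = 12544 / 626.81 ≈ 20.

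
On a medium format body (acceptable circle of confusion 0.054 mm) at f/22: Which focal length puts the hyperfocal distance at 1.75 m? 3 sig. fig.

From H = f²/(N·c) + f, with f ≪ H: f ≈ √(H·N·c) = √(1750 × 22 × 0.054) = √2079.0 ≈ 45.60 mm.
Exact: f² + N·c·f − N·c·H = 0 ⇒ f = (−N·c + √((N·c)² + 4·N·c·H))/2 = (−1.188 + √8317.4)/2 ≈ 45.006 mm ≈ 45.0 mm.

45.0 mm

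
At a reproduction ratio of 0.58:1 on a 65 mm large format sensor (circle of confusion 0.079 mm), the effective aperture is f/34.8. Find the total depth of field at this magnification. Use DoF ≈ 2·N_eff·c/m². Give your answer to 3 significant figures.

16.3 mm

At magnification m, DoF ≈ 2·N_eff·c/m² = 2 × 34.8 × 0.079 / 0.58² = 5.498 / 0.3364 ≈ 16.3 mm.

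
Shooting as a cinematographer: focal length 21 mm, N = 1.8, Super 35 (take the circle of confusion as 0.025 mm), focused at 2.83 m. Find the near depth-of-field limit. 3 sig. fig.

2.20 m

Hyperfocal distance H = f²/(N·c) + f = 21²/(1.8 × 0.025) + 21 = 441/0.045 + 21 ≈ 9821.0 mm ≈ 9.821 m.
Near limit Dn = s·(H − f)/(H + s − 2f) = 2830 × (9821.0 − 21) / (9821.0 + 2830 − 2 × 21) = 2830 × 9800.0 / 12609.0 ≈ 2199.5 mm ≈ 2.20 m.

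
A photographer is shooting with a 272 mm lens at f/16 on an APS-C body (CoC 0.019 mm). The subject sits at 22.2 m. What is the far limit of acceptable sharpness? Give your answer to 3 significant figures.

Hyperfocal distance H = f²/(N·c) + f = 272²/(16 × 0.019) + 272 = 73984/0.304 + 272 ≈ 243640.4 mm ≈ 243.6 m.
Far limit Df = s·(H − f)/(H − s) = 22200 × (243640.4 − 272) / (243640.4 − 22200) = 22200 × 243368.4 / 221440.4 ≈ 24398 mm ≈ 24.4 m.

24.4 m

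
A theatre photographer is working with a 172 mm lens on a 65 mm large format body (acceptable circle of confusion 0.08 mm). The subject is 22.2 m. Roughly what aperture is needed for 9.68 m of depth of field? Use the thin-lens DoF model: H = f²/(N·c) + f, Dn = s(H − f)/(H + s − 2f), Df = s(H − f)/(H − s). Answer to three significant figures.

f/3.50

Write h = H − f = f²/(N·c). The thin-lens limits are Dn = s·h/(h + (s−f)) and Df = s·h/(h − (s−f)), so DoF = Df − Dn = 2·s·(s−f)·h / (h² − (s−f)²).
That is a quadratic in h: DoF·h² − 2·s·(s−f)·h − DoF·(s−f)² = 0 ⇒ h = (s−f)·(s + √(s² + DoF²)) / DoF = 22028 × (22200 + √(22200² + 9680²)) / 9680 = 22028 × (22200 + 24218.6) / 9680 ≈ 105631 mm.
Then N = f²/(c·h) = 172² / (0.08 × 105631) = 29584 / 8450.5 ≈ 3.50.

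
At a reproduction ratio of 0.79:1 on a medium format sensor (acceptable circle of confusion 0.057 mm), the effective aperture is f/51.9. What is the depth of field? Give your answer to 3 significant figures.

9.48 mm

At magnification m, DoF ≈ 2·N_eff·c/m² = 2 × 51.9 × 0.057 / 0.79² = 5.917 / 0.6241 ≈ 9.48 mm.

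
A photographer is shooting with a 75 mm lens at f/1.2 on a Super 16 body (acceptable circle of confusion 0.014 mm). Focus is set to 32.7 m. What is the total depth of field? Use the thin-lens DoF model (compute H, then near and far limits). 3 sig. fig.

Hyperfocal distance H = f²/(N·c) + f = 75²/(1.2 × 0.014) + 75 = 5625/0.0168 + 75 ≈ 334896.4 mm ≈ 334.9 m.
Near limit Dn = s·(H − f)/(H + s − 2f) = 32700 × (334896.4 − 75) / (334896.4 + 32700 − 2 × 75) = 32700 × 334821.4 / 367446.4 ≈ 29796.6 mm.
Far limit Df = s·(H − f)/(H − s) = 32700 × (334896.4 − 75) / (334896.4 − 32700) = 32700 × 334821.4 / 302196.4 ≈ 36230.3 mm.
Depth of field = Df − Dn = 36230.3 − 29796.6 ≈ 6433.7 mm ≈ 6.43 m.

6.43 m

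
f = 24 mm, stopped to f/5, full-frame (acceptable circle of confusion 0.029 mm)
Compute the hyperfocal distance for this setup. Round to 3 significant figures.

4.00 m

Hyperfocal distance H = f²/(N·c) + f = 24²/(5 × 0.029) + 24 = 576/0.145 + 24 ≈ 3996.4 mm ≈ 4.00 m.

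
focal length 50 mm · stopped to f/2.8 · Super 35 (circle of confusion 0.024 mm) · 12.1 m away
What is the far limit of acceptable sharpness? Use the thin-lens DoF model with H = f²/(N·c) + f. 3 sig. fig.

Hyperfocal distance H = f²/(N·c) + f = 50²/(2.8 × 0.024) + 50 = 2500/0.0672 + 50 ≈ 37252.4 mm ≈ 37.25 m.
Far limit Df = s·(H − f)/(H − s) = 12100 × (37252.4 − 50) / (37252.4 − 12100) = 12100 × 37202.4 / 25152.4 ≈ 17897 mm ≈ 17.9 m.

17.9 m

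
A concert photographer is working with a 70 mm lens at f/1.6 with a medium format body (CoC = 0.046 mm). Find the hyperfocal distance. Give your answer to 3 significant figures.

66.6 m

Hyperfocal distance H = f²/(N·c) + f = 70²/(1.6 × 0.046) + 70 = 4900/0.0736 + 70 ≈ 66646.1 mm ≈ 66.6 m.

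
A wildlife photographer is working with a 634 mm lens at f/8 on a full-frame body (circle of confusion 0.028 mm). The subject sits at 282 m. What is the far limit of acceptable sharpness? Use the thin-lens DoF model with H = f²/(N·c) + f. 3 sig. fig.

334 m

Hyperfocal distance H = f²/(N·c) + f = 634²/(8 × 0.028) + 634 = 401956/0.224 + 634 ≈ 1795080.4 mm ≈ 1795 m.
Far limit Df = s·(H − f)/(H − s) = 282000 × (1795080.4 − 634) / (1795080.4 − 282000) = 282000 × 1794446.4 / 1513080.4 ≈ 334440 mm ≈ 334 m.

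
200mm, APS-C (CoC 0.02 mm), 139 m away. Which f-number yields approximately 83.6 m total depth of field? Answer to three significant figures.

Write h = H − f = f²/(N·c). The thin-lens limits are Dn = s·h/(h + (s−f)) and Df = s·h/(h − (s−f)), so DoF = Df − Dn = 2·s·(s−f)·h / (h² − (s−f)²).
That is a quadratic in h: DoF·h² − 2·s·(s−f)·h − DoF·(s−f)² = 0 ⇒ h = (s−f)·(s + √(s² + DoF²)) / DoF = 138800 × (139000 + √(139000² + 83600²)) / 83600 = 138800 × (139000 + 162203) / 83600 ≈ 500084 mm.
Then N = f²/(c·h) = 200² / (0.02 × 500084) = 40000 / 10002 ≈ 4.

f/4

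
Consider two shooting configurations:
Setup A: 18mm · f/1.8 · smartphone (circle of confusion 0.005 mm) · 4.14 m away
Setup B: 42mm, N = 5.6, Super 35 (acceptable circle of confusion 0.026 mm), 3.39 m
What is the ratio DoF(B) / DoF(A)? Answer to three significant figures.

2.11

Setup A: H = 18²/(1.8×0.005) + 18 ≈ 36018.0 mm; DoF = Df − Dn = 4675.32 − 3714.67 ≈ 960.65 mm.
Setup B: H = 42²/(5.6×0.026) + 42 ≈ 12157.4 mm; DoF = Df − Dn = 4684.5 − 2656.0 ≈ 2028.5 mm.
Ratio = 2028.5 / 960.65 ≈ 2.11.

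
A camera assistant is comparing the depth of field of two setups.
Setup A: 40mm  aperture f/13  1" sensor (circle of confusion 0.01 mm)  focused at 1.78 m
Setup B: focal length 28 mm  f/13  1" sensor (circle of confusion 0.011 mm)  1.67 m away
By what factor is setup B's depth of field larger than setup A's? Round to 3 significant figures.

2.14

Setup A: H = 40²/(13×0.01) + 40 ≈ 12347.7 mm; DoF = Df − Dn = 2073.08 − 1559.52 ≈ 513.56 mm.
Setup B: H = 28²/(13×0.011) + 28 ≈ 5510.5 mm; DoF = Df − Dn = 2384.0 − 1285.1 ≈ 1098.9 mm.
Ratio = 1098.9 / 513.56 ≈ 2.14.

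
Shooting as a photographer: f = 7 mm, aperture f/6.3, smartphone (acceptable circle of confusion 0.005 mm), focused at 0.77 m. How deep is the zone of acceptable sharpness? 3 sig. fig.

Hyperfocal distance H = f²/(N·c) + f = 7²/(6.3 × 0.005) + 7 = 49/0.0315 + 7 ≈ 1562.6 mm ≈ 1.563 m.
Near limit Dn = s·(H − f)/(H + s − 2f) = 770 × (1562.6 − 7) / (1562.6 + 770 − 2 × 7) = 770 × 1555.6 / 2318.6 ≈ 516.61 mm.
Far limit Df = s·(H − f)/(H − s) = 770 × (1562.6 − 7) / (1562.6 − 770) = 770 × 1555.6 / 792.6 ≈ 1511.29 mm.
Depth of field = Df − Dn = 1511.29 − 516.61 ≈ 994.68 mm ≈ 0.995 m.

0.995 m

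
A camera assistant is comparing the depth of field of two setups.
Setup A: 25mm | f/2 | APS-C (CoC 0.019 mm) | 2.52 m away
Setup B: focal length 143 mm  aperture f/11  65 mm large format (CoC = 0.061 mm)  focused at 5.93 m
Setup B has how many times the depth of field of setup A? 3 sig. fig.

2.99

Setup A: H = 25²/(2×0.019) + 25 ≈ 16472.4 mm; DoF = Df − Dn = 2970.63 − 2188.08 ≈ 782.55 mm.
Setup B: H = 143²/(11×0.061) + 143 ≈ 30618.4 mm; DoF = Df − Dn = 7320.0 − 4983.7 ≈ 2336.3 mm.
Ratio = 2336.3 / 782.55 ≈ 2.99.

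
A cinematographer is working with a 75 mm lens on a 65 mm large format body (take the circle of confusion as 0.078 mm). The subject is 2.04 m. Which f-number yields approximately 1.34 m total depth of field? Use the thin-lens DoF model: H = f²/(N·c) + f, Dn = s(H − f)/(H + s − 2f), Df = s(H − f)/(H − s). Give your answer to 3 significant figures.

f/11

Write h = H − f = f²/(N·c). The thin-lens limits are Dn = s·h/(h + (s−f)) and Df = s·h/(h − (s−f)), so DoF = Df − Dn = 2·s·(s−f)·h / (h² − (s−f)²).
That is a quadratic in h: DoF·h² − 2·s·(s−f)·h − DoF·(s−f)² = 0 ⇒ h = (s−f)·(s + √(s² + DoF²)) / DoF = 1965 × (2040 + √(2040² + 1340²)) / 1340 = 1965 × (2040 + 2440.74) / 1340 ≈ 6570.6 mm.
Then N = f²/(c·h) = 75² / (0.078 × 6570.6) = 5625 / 512.51 ≈ 11.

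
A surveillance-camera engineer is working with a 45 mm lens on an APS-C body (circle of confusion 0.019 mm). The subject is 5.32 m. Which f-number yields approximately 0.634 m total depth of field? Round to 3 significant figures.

Write h = H − f = f²/(N·c). The thin-lens limits are Dn = s·h/(h + (s−f)) and Df = s·h/(h − (s−f)), so DoF = Df − Dn = 2·s·(s−f)·h / (h² − (s−f)²).
That is a quadratic in h: DoF·h² − 2·s·(s−f)·h − DoF·(s−f)² = 0 ⇒ h = (s−f)·(s + √(s² + DoF²)) / DoF = 5275 × (5320 + √(5320² + 634²)) / 634 = 5275 × (5320 + 5357.64) / 634 ≈ 88840 mm.
Then N = f²/(c·h) = 45² / (0.019 × 88840) = 2025 / 1688.0 ≈ 1.20.

f/1.20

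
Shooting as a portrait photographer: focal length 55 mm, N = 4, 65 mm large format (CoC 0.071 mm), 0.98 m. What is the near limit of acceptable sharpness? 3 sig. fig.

Hyperfocal distance H = f²/(N·c) + f = 55²/(4 × 0.071) + 55 = 3025/0.284 + 55 ≈ 10706.4 mm ≈ 10.71 m.
Near limit Dn = s·(H − f)/(H + s − 2f) = 980 × (10706.4 − 55) / (10706.4 + 980 − 2 × 55) = 980 × 10651.4 / 11576.4 ≈ 901.69 mm ≈ 0.902 m.

0.902 m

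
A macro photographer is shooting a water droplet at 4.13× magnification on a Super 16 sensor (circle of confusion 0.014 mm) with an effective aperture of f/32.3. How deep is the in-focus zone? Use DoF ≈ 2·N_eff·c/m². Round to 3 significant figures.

0.0530 mm

At magnification m, DoF ≈ 2·N_eff·c/m² = 2 × 32.3 × 0.014 / 4.13² = 0.9044 / 17.06 ≈ 0.053 mm.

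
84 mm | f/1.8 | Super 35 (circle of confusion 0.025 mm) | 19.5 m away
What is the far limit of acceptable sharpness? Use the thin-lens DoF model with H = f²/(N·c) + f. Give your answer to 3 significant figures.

Hyperfocal distance H = f²/(N·c) + f = 84²/(1.8 × 0.025) + 84 = 7056/0.045 + 84 ≈ 156884.0 mm ≈ 156.9 m.
Far limit Df = s·(H − f)/(H − s) = 19500 × (156884.0 − 84) / (156884.0 − 19500) = 19500 × 156800.0 / 137384.0 ≈ 22256 mm ≈ 22.3 m.

22.3 m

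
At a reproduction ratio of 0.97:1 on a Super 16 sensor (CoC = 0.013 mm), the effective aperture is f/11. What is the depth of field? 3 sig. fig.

At magnification m, DoF ≈ 2·N_eff·c/m² = 2 × 11 × 0.013 / 0.97² = 0.286 / 0.9409 ≈ 0.304 mm.

0.304 mm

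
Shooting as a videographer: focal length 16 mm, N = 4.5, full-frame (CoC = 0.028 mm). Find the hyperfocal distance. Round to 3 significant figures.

2.05 m

Hyperfocal distance H = f²/(N·c) + f = 16²/(4.5 × 0.028) + 16 = 256/0.126 + 16 ≈ 2047.7 mm ≈ 2.05 m.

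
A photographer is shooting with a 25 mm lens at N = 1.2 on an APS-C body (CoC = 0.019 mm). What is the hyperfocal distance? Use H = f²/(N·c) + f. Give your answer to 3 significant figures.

27.4 m

Hyperfocal distance H = f²/(N·c) + f = 25²/(1.2 × 0.019) + 25 = 625/0.0228 + 25 ≈ 27437.3 mm ≈ 27.4 m.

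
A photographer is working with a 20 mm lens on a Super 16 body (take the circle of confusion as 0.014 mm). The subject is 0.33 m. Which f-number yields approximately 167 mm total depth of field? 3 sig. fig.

Write h = H − f = f²/(N·c). The thin-lens limits are Dn = s·h/(h + (s−f)) and Df = s·h/(h − (s−f)), so DoF = Df − Dn = 2·s·(s−f)·h / (h² − (s−f)²).
That is a quadratic in h: DoF·h² − 2·s·(s−f)·h − DoF·(s−f)² = 0 ⇒ h = (s−f)·(s + √(s² + DoF²)) / DoF = 310 × (330 + √(330² + 167²)) / 167 = 310 × (330 + 369.850) / 167 ≈ 1299.1 mm.
Then N = f²/(c·h) = 20² / (0.014 × 1299.1) = 400 / 18.188 ≈ 22.

f/22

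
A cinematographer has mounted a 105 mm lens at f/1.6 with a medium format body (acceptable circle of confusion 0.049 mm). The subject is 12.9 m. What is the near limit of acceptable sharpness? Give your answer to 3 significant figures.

Hyperfocal distance H = f²/(N·c) + f = 105²/(1.6 × 0.049) + 105 = 11025/0.0784 + 105 ≈ 140730.0 mm ≈ 140.7 m.
Near limit Dn = s·(H − f)/(H + s − 2f) = 12900 × (140730.0 − 105) / (140730.0 + 12900 − 2 × 105) = 12900 × 140625.0 / 153420.0 ≈ 11824 mm ≈ 11.8 m.

11.8 m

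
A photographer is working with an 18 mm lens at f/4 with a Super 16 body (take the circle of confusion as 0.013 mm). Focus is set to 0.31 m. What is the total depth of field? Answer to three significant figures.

Hyperfocal distance H = f²/(N·c) + f = 18²/(4 × 0.013) + 18 = 324/0.052 + 18 ≈ 6248.8 mm ≈ 6.249 m.
Near limit Dn = s·(H − f)/(H + s − 2f) = 310 × (6248.8 − 18) / (6248.8 + 310 − 2 × 18) = 310 × 6230.8 / 6522.8 ≈ 296.122 mm.
Far limit Df = s·(H − f)/(H − s) = 310 × (6248.8 − 18) / (6248.8 − 310) = 310 × 6230.8 / 5938.8 ≈ 325.242 mm.
Depth of field = Df − Dn = 325.242 − 296.122 ≈ 29.120 mm.

29.1 mm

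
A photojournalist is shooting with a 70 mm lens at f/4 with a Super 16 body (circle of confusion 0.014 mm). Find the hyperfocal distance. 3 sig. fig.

87.6 m

Hyperfocal distance H = f²/(N·c) + f = 70²/(4 × 0.014) + 70 = 4900/0.056 + 70 ≈ 87570.0 mm ≈ 87.6 m.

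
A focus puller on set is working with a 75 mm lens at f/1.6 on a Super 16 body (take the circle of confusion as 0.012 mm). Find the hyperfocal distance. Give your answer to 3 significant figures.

293 m

Hyperfocal distance H = f²/(N·c) + f = 75²/(1.6 × 0.012) + 75 = 5625/0.0192 + 75 ≈ 293043.8 mm ≈ 293 m.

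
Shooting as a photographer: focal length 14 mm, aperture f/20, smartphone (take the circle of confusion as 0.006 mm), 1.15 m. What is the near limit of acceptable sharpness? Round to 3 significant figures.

0.678 m

Hyperfocal distance H = f²/(N·c) + f = 14²/(20 × 0.006) + 14 = 196/0.12 + 14 ≈ 1647.3 mm ≈ 1.647 m.
Near limit Dn = s·(H − f)/(H + s − 2f) = 1150 × (1647.3 − 14) / (1647.3 + 1150 − 2 × 14) = 1150 × 1633.3 / 2769.3 ≈ 678.26 mm ≈ 0.678 m.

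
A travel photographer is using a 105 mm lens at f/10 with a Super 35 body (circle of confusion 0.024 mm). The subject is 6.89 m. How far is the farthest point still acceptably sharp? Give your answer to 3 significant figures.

Hyperfocal distance H = f²/(N·c) + f = 105²/(10 × 0.024) + 105 = 11025/0.24 + 105 ≈ 46042.5 mm ≈ 46.04 m.
Far limit Df = s·(H − f)/(H − s) = 6890 × (46042.5 − 105) / (46042.5 − 6890) = 6890 × 45937.5 / 39152.5 ≈ 8084.0 mm ≈ 8.08 m.

8.08 m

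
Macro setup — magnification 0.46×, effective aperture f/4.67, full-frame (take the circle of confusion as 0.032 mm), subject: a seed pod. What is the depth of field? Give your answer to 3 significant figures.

1.41 mm

At magnification m, DoF ≈ 2·N_eff·c/m² = 2 × 4.67 × 0.032 / 0.46² = 0.2989 / 0.2116 ≈ 1.41 mm.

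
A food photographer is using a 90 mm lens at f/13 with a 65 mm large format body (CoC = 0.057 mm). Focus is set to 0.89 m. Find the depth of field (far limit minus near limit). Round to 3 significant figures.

131 mm

Hyperfocal distance H = f²/(N·c) + f = 90²/(13 × 0.057) + 90 = 8100/0.741 + 90 ≈ 11021.2 mm ≈ 11.02 m.
Near limit Dn = s·(H − f)/(H + s − 2f) = 890 × (11021.2 − 90) / (11021.2 + 890 − 2 × 90) = 890 × 10931.2 / 11731.2 ≈ 829.31 mm.
Far limit Df = s·(H − f)/(H − s) = 890 × (11021.2 − 90) / (11021.2 − 890) = 890 × 10931.2 / 10131.2 ≈ 960.28 mm.
Depth of field = Df − Dn = 960.28 − 829.31 ≈ 130.97 mm.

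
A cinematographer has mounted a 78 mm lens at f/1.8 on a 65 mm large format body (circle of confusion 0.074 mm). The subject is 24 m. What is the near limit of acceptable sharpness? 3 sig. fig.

15.8 m

Hyperfocal distance H = f²/(N·c) + f = 78²/(1.8 × 0.074) + 78 = 6084/0.1332 + 78 ≈ 45753.7 mm ≈ 45.75 m.
Near limit Dn = s·(H − f)/(H + s − 2f) = 24000 × (45753.7 − 78) / (45753.7 + 24000 − 2 × 78) = 24000 × 45675.7 / 69597.7 ≈ 15751 mm ≈ 15.8 m.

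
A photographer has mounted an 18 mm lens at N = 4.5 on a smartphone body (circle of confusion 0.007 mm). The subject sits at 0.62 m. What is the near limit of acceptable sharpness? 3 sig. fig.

0.586 m

Hyperfocal distance H = f²/(N·c) + f = 18²/(4.5 × 0.007) + 18 = 324/0.0315 + 18 ≈ 10303.7 mm ≈ 10.30 m.
Near limit Dn = s·(H − f)/(H + s − 2f) = 620 × (10303.7 − 18) / (10303.7 + 620 − 2 × 18) = 620 × 10285.7 / 10887.7 ≈ 585.72 mm ≈ 0.586 m.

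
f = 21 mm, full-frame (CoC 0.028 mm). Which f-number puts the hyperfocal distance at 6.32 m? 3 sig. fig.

f/2.50

Rearrange H = f²/(N·c) + f for N: N = f² / ((H − f)·c).
N = 21² / ((6320 − 21) × 0.028) = 441 / 176.4 ≈ 2.50.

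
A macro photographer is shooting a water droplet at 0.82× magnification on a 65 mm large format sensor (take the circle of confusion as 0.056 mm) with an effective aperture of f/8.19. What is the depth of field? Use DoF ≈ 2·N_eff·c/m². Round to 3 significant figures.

At magnification m, DoF ≈ 2·N_eff·c/m² = 2 × 8.19 × 0.056 / 0.82² = 0.9173 / 0.6724 ≈ 1.36 mm.

1.36 mm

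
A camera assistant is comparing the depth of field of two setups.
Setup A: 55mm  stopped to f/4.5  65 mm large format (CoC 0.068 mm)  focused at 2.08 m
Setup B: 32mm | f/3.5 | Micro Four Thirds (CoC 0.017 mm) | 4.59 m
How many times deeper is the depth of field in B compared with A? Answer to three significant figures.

Setup A: H = 55²/(4.5×0.068) + 55 ≈ 9940.6 mm; DoF = Df − Dn = 2615.84 − 1726.37 ≈ 889.47 mm.
Setup B: H = 32²/(3.5×0.017) + 32 ≈ 17242.1 mm; DoF = Df − Dn = 6243.6 − 3628.9 ≈ 2614.7 mm.
Ratio = 2614.7 / 889.47 ≈ 2.94.

2.94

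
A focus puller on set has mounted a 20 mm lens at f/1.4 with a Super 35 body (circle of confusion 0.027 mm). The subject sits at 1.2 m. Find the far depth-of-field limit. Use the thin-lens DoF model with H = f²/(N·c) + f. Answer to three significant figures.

Hyperfocal distance H = f²/(N·c) + f = 20²/(1.4 × 0.027) + 20 = 400/0.0378 + 20 ≈ 10602.0 mm ≈ 10.60 m.
Far limit Df = s·(H − f)/(H − s) = 1200 × (10602.0 − 20) / (10602.0 − 1200) = 1200 × 10582.0 / 9402.0 ≈ 1350.6 mm ≈ 1.35 m.

1.35 m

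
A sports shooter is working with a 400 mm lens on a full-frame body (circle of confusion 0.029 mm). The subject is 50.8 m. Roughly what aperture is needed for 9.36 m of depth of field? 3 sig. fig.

Write h = H − f = f²/(N·c). The thin-lens limits are Dn = s·h/(h + (s−f)) and Df = s·h/(h − (s−f)), so DoF = Df − Dn = 2·s·(s−f)·h / (h² − (s−f)²).
That is a quadratic in h: DoF·h² − 2·s·(s−f)·h − DoF·(s−f)² = 0 ⇒ h = (s−f)·(s + √(s² + DoF²)) / DoF = 50400 × (50800 + √(50800² + 9360²)) / 9360 = 50400 × (50800 + 51655.1) / 9360 ≈ 551681 mm.
Then N = f²/(c·h) = 400² / (0.029 × 551681) = 160000 / 15999 ≈ 10.

f/10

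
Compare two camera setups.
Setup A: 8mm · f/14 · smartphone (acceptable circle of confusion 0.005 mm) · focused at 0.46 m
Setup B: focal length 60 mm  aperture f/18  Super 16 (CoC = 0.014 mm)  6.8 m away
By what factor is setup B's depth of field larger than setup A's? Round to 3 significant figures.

Setup A: H = 8²/(14×0.005) + 8 ≈ 922.3 mm; DoF = Df − Dn = 909.77 − 307.82 ≈ 601.95 mm.
Setup B: H = 60²/(18×0.014) + 60 ≈ 14345.7 mm; DoF = Df − Dn = 12873.9 − 4620.2 ≈ 8253.7 mm.
Ratio = 8253.7 / 601.95 ≈ 13.7.

13.7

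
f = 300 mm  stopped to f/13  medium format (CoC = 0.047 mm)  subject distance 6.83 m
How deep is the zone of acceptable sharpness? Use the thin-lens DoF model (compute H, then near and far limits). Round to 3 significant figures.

Hyperfocal distance H = f²/(N·c) + f = 300²/(13 × 0.047) + 300 = 90000/0.611 + 300 ≈ 147599.5 mm ≈ 147.6 m.
Near limit Dn = s·(H − f)/(H + s − 2f) = 6830 × (147599.5 − 300) / (147599.5 + 6830 − 2 × 300) = 6830 × 147299.5 / 153829.5 ≈ 6540.07 mm.
Far limit Df = s·(H − f)/(H − s) = 6830 × (147599.5 − 300) / (147599.5 − 6830) = 6830 × 147299.5 / 140769.5 ≈ 7146.83 mm.
Depth of field = Df − Dn = 7146.83 − 6540.07 ≈ 606.76 mm ≈ 0.607 m.

0.607 m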